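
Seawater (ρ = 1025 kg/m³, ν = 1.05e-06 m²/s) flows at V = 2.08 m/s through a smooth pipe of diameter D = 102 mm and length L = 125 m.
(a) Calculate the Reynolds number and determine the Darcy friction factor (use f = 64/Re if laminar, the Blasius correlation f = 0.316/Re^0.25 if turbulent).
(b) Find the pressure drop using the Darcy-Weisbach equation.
(a) Re = V·D/ν = 2.08·0.102/1.05e-06 = 202060 → turbulent (Re > 4000); f = 0.316/Re^0.25 = 0.316/202060^0.25 = 0.014904 (Blasius is strictly valid for Re ≲ 1e5; used here as the smooth-pipe estimate the problem specifies)
(b) Darcy-Weisbach: ΔP = f·(L/D)·½ρV²/1000 = 0.014904·(125/0.102)·½·1025·2.08²/1000 = 40.5 kPa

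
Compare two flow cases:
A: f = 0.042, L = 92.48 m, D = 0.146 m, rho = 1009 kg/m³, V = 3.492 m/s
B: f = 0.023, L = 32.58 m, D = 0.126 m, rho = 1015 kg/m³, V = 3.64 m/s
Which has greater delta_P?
delta_P(A) = 163.7 kPa, delta_P(B) = 39.99 kPa. Answer: A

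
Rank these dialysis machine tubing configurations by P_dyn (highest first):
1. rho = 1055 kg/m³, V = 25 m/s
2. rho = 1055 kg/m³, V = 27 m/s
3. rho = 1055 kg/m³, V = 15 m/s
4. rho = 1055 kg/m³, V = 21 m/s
Case 1: P_dyn = 329.7 kPa
Case 2: P_dyn = 384.5 kPa
Case 3: P_dyn = 118.7 kPa
Case 4: P_dyn = 232.6 kPa
Ranking (highest first): 2, 1, 4, 3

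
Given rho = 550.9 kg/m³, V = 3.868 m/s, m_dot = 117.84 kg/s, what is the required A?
Formula: \dot{m} = \rho A V
Substituting knowns: 117.84 = 550.9·A·3.868
Solving for A: A = 117.84/(550.9·3.868) = 0.0553 m²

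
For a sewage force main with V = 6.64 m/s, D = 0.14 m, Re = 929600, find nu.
Formula: Re = \frac{V D}{\nu}
Substituting knowns: 929600 = 6.64·0.14/nu
Solving for nu: nu = 6.64·0.14/929600 = 1.000e-06 m²/s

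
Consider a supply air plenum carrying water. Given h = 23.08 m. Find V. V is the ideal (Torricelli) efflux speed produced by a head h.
Formula: V = \sqrt{2 g h}
V = √(2·9.81·23.08) = 21.28 m/s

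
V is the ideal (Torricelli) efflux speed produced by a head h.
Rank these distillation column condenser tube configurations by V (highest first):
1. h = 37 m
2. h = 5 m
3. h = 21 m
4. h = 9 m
Case 1: V = 26.94 m/s
Case 2: V = 9.905 m/s
Case 3: V = 20.3 m/s
Case 4: V = 13.29 m/s
Ranking (highest first): 1, 3, 4, 2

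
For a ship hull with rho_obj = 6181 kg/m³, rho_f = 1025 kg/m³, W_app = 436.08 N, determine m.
Formula: W_{app} = mg\left(1 - \frac{\rho_f}{\rho_{obj}}\right)
Substituting knowns: 436.08 = m·9.81·(1 − 1025/6181)
Solving for m: m = 436.08/(9.81·(1 − 1025/6181)) = 53.29 kg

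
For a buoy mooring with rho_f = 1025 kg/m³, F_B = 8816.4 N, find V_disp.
Formula: F_B = \rho_f g V_{disp}
Substituting knowns: 8816.4 = 1025·9.81·V_disp
Solving for V_disp: V_disp = 8816.4/(1025·9.81) = 0.8768 m³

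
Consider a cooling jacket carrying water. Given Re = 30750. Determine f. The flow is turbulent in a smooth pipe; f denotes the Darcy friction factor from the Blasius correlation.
Formula: f = \frac{0.316}{Re^{0.25}}
f = 0.316/30750^0.25 = 0.02386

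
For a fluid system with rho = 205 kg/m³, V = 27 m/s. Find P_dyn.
Formula: P_{dyn} = \frac{1}{2} \rho V^2
P_dyn = 0.5·205·27²/1000 = 74.72 kPa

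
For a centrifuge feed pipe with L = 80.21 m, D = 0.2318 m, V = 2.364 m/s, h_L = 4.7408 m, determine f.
Formula: h_L = f \frac{L}{D} \frac{V^2}{2g}
Substituting knowns: 4.7408 = f·(80.21/0.2318)·2.364²/(2·9.81)
Solving for f: f = 4.7408·2·9.81/((80.21/0.2318)·2.364²) = 0.0481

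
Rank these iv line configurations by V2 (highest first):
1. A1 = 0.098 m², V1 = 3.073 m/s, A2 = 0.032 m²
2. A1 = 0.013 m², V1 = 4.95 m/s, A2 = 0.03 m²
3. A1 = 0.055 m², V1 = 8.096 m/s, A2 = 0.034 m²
Case 1: V2 = 9.411 m/s
Case 2: V2 = 2.145 m/s
Case 3: V2 = 13.1 m/s
Ranking (highest first): 3, 1, 2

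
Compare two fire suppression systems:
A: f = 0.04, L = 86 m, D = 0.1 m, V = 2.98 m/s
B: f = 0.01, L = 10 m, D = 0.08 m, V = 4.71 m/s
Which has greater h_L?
h_L(A) = 15.57 m, h_L(B) = 1.413 m. Answer: A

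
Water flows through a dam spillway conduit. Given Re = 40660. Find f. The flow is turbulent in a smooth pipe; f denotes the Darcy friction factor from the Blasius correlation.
Formula: f = \frac{0.316}{Re^{0.25}}
f = 0.316/40660^0.25 = 0.02225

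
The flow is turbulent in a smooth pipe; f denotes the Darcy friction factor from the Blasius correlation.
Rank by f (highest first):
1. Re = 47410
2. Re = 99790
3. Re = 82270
Case 1: f = 0.02142
Case 2: f = 0.01778
Case 3: f = 0.01866
Ranking (highest first): 1, 3, 2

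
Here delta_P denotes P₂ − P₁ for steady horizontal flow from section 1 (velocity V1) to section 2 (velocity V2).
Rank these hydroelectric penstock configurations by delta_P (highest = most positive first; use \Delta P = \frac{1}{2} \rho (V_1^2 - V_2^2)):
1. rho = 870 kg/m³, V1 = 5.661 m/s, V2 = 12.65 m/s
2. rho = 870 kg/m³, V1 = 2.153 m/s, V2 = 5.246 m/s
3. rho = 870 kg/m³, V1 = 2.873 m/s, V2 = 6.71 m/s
Case 1: delta_P = -55.67 kPa
Case 2: delta_P = -9.955 kPa
Case 3: delta_P = -15.99 kPa
Ranking (highest first): 2, 3, 1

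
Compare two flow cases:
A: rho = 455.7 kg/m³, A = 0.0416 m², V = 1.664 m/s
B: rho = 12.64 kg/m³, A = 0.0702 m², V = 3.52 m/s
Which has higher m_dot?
m_dot(A) = 31.54 kg/s, m_dot(B) = 3.123 kg/s. Answer: A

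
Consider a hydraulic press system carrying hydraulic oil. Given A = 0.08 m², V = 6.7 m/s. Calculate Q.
Formula: Q = A V
Q = 0.08·6.7·1000 = 536 L/s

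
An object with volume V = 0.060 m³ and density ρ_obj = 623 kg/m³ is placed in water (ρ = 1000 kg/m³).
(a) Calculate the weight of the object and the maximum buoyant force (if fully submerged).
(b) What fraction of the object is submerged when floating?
(a) W=rho_obj*g*V=623*9.81*0.060=366.7 N; F_B(max)=rho*g*V=1000*9.81*0.060=588.6 N
(b) Floating fraction=rho_obj/rho=623/1000=0.623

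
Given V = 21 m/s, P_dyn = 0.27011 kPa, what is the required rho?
Formula: P_{dyn} = \frac{1}{2} \rho V^2
Substituting knowns: 0.27011 = 0.5·rho·21²/1000
Solving for rho: rho = 2·(0.27011·1000)/21² = 1.225 kg/m³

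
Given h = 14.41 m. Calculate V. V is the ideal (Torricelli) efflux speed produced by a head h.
Formula: V = \sqrt{2 g h}
V = √(2·9.81·14.41) = 16.81 m/s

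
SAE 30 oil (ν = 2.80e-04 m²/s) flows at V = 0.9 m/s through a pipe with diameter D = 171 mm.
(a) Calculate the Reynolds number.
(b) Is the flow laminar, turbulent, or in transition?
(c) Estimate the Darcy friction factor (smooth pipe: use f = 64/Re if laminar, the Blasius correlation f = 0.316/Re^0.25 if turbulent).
(a) Re = V·D/ν = 0.9·0.171/2.80e-04 = 549.64
(b) Flow regime: laminar (Re < 2300)
(c) Friction factor: f = 64/Re = 64/549.64 = 0.1164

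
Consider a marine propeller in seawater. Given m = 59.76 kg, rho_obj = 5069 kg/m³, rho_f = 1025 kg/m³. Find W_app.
Formula: W_{app} = mg\left(1 - \frac{\rho_f}{\rho_{obj}}\right)
W_app = 59.76·9.81·(1 − 1025/5069) = 467.7 N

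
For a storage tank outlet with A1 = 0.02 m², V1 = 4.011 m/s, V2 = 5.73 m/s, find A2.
Formula: V_2 = \frac{A_1 V_1}{A_2}
Substituting knowns: 5.73 = 0.02·4.011/A2
Solving for A2: A2 = 0.02·4.011/5.73 = 0.014 m²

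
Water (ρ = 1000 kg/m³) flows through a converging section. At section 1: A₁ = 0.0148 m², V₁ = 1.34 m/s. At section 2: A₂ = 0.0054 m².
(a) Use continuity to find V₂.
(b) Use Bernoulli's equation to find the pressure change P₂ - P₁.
(a) Continuity: A₁V₁=A₂V₂ -> V₂=A₁V₁/A₂=0.0148*1.34/0.0054=3.67 m/s
(b) Bernoulli: P₂-P₁=0.5*rho*(V₁^2-V₂^2)/1000=0.5*1000*(1.34^2-3.67^2)/1000=-5.837 kPa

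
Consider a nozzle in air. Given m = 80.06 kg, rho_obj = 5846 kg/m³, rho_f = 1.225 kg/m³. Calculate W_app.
Formula: W_{app} = mg\left(1 - \frac{\rho_f}{\rho_{obj}}\right)
W_app = 80.06·9.81·(1 − 1.225/5846) = 785.2 N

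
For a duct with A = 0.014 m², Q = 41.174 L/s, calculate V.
Formula: Q = A V
Substituting knowns: 41.174 = 0.014·V·1000
Solving for V: V = (41.174/1000)/0.014 = 2.941 m/s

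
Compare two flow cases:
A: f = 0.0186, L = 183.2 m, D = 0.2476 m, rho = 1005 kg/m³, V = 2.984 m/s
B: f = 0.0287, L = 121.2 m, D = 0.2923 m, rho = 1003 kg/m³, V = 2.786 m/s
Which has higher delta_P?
delta_P(A) = 61.58 kPa, delta_P(B) = 46.32 kPa. Answer: A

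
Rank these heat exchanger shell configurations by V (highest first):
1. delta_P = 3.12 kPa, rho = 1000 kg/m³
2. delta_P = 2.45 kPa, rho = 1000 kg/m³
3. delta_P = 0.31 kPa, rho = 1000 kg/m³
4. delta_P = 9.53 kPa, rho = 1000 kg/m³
Case 1: V = 2.498 m/s
Case 2: V = 2.214 m/s
Case 3: V = 0.7874 m/s
Case 4: V = 4.366 m/s
Ranking (highest first): 4, 1, 2, 3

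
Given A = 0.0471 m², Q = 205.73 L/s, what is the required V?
Formula: Q = A V
Substituting knowns: 205.73 = 0.0471·V·1000
Solving for V: V = (205.73/1000)/0.0471 = 4.368 m/s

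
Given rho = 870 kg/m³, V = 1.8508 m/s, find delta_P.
Formula: V = \sqrt{\frac{2 \Delta P}{\rho}}
Substituting knowns: 1.8508 = √(2·(delta_P·1000)/870)
Solving for delta_P: delta_P = 1.8508²·870/2/1000 = 1.49 kPa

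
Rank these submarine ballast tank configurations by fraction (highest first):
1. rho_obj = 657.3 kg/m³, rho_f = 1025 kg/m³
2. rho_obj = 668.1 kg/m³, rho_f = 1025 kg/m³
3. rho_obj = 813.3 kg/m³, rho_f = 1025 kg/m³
Case 1: fraction = 0.6413
Case 2: fraction = 0.6518
Case 3: fraction = 0.7935
Ranking (highest first): 3, 2, 1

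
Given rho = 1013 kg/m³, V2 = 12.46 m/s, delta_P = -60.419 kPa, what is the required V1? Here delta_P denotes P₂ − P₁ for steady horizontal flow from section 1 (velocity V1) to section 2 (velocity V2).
Formula: \Delta P = \frac{1}{2} \rho (V_1^2 - V_2^2)
Substituting knowns: -60.419 = 0.5·1013·(V1² − 12.46²)/1000
Solving for V1: V1 = √(12.46² + 2·(-60.419·1000)/1013) = 5.997 m/s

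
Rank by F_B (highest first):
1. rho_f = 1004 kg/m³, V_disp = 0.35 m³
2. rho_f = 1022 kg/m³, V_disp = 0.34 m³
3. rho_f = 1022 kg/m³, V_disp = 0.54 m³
Case 1: F_B = 3447 N
Case 2: F_B = 3409 N
Case 3: F_B = 5414 N
Ranking (highest first): 3, 1, 2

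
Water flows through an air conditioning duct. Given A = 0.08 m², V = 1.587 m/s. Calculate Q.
Formula: Q = A V
Q = 0.08·1.587·1000 = 127 L/s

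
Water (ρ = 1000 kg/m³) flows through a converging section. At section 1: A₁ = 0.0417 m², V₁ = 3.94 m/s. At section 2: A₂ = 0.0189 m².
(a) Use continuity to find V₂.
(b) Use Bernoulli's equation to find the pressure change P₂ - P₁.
(a) Continuity: A₁V₁=A₂V₂ -> V₂=A₁V₁/A₂=0.0417*3.94/0.0189=8.69 m/s
(b) Bernoulli: P₂-P₁=0.5*rho*(V₁^2-V₂^2)/1000=0.5*1000*(3.94^2-8.69^2)/1000=-30 kPa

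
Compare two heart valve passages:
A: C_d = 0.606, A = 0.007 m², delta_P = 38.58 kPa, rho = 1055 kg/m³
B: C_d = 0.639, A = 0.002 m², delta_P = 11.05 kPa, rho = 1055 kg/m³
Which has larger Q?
Q(A) = 36.28 L/s, Q(B) = 5.849 L/s. Answer: A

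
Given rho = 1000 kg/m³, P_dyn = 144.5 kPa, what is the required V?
Formula: P_{dyn} = \frac{1}{2} \rho V^2
Substituting knowns: 144.5 = 0.5·1000·V²/1000
Solving for V: V = √(2·(144.5·1000)/1000) = 17 m/s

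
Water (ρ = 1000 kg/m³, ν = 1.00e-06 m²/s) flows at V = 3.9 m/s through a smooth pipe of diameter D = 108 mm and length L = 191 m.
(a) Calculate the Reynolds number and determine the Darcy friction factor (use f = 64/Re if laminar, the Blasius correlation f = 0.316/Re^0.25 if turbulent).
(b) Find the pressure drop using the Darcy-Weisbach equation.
(a) Re = V·D/ν = 3.9·0.108/1.00e-06 = 421200 → turbulent (Re > 4000); f = 0.316/Re^0.25 = 0.316/421200^0.25 = 0.012404 (Blasius is strictly valid for Re ≲ 1e5; used here as the smooth-pipe estimate the problem specifies)
(b) Darcy-Weisbach: ΔP = f·(L/D)·½ρV²/1000 = 0.012404·(191/0.108)·½·1000·3.9²/1000 = 166.8 kPa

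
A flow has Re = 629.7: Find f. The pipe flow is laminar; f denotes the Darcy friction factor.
Formula: f = \frac{64}{Re}
f = 64/629.7 = 0.1016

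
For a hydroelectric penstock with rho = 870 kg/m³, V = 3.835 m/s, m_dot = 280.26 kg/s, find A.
Formula: \dot{m} = \rho A V
Substituting knowns: 280.26 = 870·A·3.835
Solving for A: A = 280.26/(870·3.835) = 0.084 m²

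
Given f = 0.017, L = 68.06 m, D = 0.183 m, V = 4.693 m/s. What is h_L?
Formula: h_L = f \frac{L}{D} \frac{V^2}{2g}
h_L = 0.017·(68.06/0.183)·4.693²/(2·9.81) = 7.097 m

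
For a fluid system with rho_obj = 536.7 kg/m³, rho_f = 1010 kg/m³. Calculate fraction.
Formula: f_{sub} = \frac{\rho_{obj}}{\rho_f}
fraction = 536.7/1010 = 0.5314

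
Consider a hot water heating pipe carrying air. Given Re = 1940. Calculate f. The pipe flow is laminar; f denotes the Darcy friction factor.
Formula: f = \frac{64}{Re}
f = 64/1940 = 0.03299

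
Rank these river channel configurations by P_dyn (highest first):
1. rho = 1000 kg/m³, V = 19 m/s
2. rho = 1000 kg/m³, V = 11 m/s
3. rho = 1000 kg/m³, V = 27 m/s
Case 1: P_dyn = 180.5 kPa
Case 2: P_dyn = 60.5 kPa
Case 3: P_dyn = 364.5 kPa
Ranking (highest first): 3, 1, 2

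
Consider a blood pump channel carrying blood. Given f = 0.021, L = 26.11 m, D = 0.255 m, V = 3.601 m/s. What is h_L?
Formula: h_L = f \frac{L}{D} \frac{V^2}{2g}
h_L = 0.021·(26.11/0.255)·3.601²/(2·9.81) = 1.421 m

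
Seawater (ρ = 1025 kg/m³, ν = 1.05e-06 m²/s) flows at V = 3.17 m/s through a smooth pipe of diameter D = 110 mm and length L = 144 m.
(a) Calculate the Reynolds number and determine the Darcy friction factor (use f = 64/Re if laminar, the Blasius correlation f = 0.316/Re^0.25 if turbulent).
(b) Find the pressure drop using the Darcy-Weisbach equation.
(a) Re = V·D/ν = 3.17·0.11/1.05e-06 = 332100 → turbulent (Re > 4000); f = 0.316/Re^0.25 = 0.316/332100^0.25 = 0.013163 (Blasius is strictly valid for Re ≲ 1e5; used here as the smooth-pipe estimate the problem specifies)
(b) Darcy-Weisbach: ΔP = f·(L/D)·½ρV²/1000 = 0.013163·(144/0.110)·½·1025·3.17²/1000 = 88.74 kPa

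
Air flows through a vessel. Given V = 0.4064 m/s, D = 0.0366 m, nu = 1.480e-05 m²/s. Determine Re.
Formula: Re = \frac{V D}{\nu}
Re = 0.4064·0.0366/1.480e-05 = 1005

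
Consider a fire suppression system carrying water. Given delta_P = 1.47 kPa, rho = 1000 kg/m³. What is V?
Formula: V = \sqrt{\frac{2 \Delta P}{\rho}}
V = √(2·(1.47·1000)/1000) = 1.715 m/s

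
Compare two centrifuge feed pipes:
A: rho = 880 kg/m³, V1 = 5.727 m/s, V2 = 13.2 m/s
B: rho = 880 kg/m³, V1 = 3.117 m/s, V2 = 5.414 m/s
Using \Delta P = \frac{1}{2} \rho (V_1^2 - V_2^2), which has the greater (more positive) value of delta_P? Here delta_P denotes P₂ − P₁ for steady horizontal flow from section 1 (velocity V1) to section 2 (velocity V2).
delta_P(A) = -62.23 kPa, delta_P(B) = -8.622 kPa. Answer: B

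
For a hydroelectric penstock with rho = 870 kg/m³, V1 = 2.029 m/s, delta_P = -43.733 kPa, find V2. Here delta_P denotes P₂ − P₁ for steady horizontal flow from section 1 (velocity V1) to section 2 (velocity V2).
Formula: \Delta P = \frac{1}{2} \rho (V_1^2 - V_2^2)
Substituting knowns: -43.733 = 0.5·870·(2.029² − V2²)/1000
Solving for V2: V2 = √(2.029² − 2·(-43.733·1000)/870) = 10.23 m/s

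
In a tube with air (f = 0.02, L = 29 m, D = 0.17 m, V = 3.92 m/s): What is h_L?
Formula: h_L = f \frac{L}{D} \frac{V^2}{2g}
h_L = 0.02·(29/0.17)·3.92²/(2·9.81) = 2.672 m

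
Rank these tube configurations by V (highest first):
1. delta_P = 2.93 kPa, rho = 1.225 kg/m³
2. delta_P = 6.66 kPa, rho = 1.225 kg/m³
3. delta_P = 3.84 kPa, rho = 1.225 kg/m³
Case 1: V = 69.16 m/s
Case 2: V = 104.3 m/s
Case 3: V = 79.18 m/s
Ranking (highest first): 2, 3, 1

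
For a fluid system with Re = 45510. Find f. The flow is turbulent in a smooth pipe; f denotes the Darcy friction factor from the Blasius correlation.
Formula: f = \frac{0.316}{Re^{0.25}}
f = 0.316/45510^0.25 = 0.02164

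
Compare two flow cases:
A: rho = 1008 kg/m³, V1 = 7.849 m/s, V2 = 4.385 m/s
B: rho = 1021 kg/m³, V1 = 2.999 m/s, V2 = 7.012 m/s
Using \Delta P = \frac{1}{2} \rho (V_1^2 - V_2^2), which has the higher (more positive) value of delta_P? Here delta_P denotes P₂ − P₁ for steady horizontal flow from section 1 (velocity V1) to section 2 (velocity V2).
delta_P(A) = 21.36 kPa, delta_P(B) = -20.51 kPa. Answer: A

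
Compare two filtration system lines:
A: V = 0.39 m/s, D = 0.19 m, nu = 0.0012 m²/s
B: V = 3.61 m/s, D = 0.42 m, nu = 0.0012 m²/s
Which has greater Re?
Re(A) = 61.75, Re(B) = 1264. Answer: B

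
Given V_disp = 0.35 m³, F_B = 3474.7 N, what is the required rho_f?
Formula: F_B = \rho_f g V_{disp}
Substituting knowns: 3474.7 = rho_f·9.81·0.35
Solving for rho_f: rho_f = 3474.7/(9.81·0.35) = 1012 kg/m³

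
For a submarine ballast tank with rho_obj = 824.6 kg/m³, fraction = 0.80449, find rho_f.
Formula: f_{sub} = \frac{\rho_{obj}}{\rho_f}
Substituting knowns: 0.80449 = 824.6/rho_f
Solving for rho_f: rho_f = 824.6/0.80449 = 1025 kg/m³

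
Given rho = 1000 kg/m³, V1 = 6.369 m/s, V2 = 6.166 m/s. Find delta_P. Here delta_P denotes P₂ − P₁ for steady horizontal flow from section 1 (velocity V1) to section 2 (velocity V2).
Formula: \Delta P = \frac{1}{2} \rho (V_1^2 - V_2^2)
delta_P = 0.5·1000·(6.369² − 6.166²)/1000 = 1.272 kPa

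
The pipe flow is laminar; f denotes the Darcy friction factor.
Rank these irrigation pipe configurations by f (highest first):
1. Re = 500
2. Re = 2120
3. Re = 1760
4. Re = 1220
Case 1: f = 0.128
Case 2: f = 0.03019
Case 3: f = 0.03636
Case 4: f = 0.05246
Ranking (highest first): 1, 4, 3, 2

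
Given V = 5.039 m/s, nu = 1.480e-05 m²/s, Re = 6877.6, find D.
Formula: Re = \frac{V D}{\nu}
Substituting knowns: 6877.6 = 5.039·D/1.480e-05
Solving for D: D = 6877.6·1.480e-05/5.039 = 0.0202 m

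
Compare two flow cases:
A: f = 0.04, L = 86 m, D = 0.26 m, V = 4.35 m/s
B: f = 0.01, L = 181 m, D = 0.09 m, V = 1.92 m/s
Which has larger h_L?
h_L(A) = 12.76 m, h_L(B) = 3.779 m. Answer: A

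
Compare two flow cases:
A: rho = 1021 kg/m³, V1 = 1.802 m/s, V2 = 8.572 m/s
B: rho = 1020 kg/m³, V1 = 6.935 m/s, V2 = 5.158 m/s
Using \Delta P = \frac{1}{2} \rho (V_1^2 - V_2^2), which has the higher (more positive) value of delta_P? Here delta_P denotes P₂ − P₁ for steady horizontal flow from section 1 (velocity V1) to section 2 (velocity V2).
delta_P(A) = -35.85 kPa, delta_P(B) = 10.96 kPa. Answer: B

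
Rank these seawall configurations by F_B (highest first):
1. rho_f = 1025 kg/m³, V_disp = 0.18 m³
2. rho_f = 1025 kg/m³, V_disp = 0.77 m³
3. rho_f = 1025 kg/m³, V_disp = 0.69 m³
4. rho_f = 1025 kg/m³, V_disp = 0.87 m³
Case 1: F_B = 1810 N
Case 2: F_B = 7743 N
Case 3: F_B = 6938 N
Case 4: F_B = 8748 N
Ranking (highest first): 4, 2, 3, 1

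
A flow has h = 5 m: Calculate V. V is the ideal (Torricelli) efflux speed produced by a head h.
Formula: V = \sqrt{2 g h}
V = √(2·9.81·5) = 9.905 m/s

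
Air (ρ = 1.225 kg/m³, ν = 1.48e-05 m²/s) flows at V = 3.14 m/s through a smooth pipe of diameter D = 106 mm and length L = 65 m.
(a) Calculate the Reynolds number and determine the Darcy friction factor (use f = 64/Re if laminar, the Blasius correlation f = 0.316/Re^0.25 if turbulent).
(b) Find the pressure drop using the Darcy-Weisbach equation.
(a) Re = V·D/ν = 3.14·0.106/1.48e-05 = 22489 → turbulent (Re > 4000); f = 0.316/Re^0.25 = 0.316/22489^0.25 = 0.025804
(b) Darcy-Weisbach: ΔP = f·(L/D)·½ρV²/1000 = 0.025804·(65/0.106)·½·1.225·3.14²/1000 = 0.09556 kPa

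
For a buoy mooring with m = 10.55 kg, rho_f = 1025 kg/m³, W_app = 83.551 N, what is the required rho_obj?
Formula: W_{app} = mg\left(1 - \frac{\rho_f}{\rho_{obj}}\right)
Substituting knowns: 83.551 = 10.55·9.81·(1 − 1025/rho_obj)
Solving for rho_obj: rho_obj = 1025/(1 − 83.551/(10.55·9.81)) = 5319 kg/m³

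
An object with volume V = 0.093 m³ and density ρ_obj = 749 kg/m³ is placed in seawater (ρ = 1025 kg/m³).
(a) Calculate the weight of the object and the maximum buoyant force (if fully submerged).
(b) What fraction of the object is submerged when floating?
(a) W=rho_obj*g*V=749*9.81*0.093=683.3 N; F_B(max)=rho*g*V=1025*9.81*0.093=935.1 N
(b) Floating fraction=rho_obj/rho=749/1025=0.731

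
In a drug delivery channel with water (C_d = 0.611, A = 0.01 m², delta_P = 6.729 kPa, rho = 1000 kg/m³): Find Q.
Formula: Q = C_d A \sqrt{\frac{2 \Delta P}{\rho}}
Q = 0.611·0.01·√(2·(6.729·1000)/1000)·1000 = 22.41 L/s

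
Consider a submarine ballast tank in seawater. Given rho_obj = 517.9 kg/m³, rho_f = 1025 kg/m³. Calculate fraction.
Formula: f_{sub} = \frac{\rho_{obj}}{\rho_f}
fraction = 517.9/1025 = 0.5053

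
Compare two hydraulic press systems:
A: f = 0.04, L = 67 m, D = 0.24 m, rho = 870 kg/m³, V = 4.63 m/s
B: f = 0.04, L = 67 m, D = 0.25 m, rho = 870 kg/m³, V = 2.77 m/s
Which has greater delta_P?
delta_P(A) = 104.1 kPa, delta_P(B) = 35.78 kPa. Answer: A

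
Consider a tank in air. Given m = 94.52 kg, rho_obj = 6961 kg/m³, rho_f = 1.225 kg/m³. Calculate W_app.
Formula: W_{app} = mg\left(1 - \frac{\rho_f}{\rho_{obj}}\right)
W_app = 94.52·9.81·(1 − 1.225/6961) = 927.1 N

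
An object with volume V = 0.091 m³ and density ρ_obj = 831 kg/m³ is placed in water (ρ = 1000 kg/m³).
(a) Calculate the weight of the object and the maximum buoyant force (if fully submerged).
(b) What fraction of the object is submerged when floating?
(a) W=rho_obj*g*V=831*9.81*0.091=741.8 N; F_B(max)=rho*g*V=1000*9.81*0.091=892.7 N
(b) Floating fraction=rho_obj/rho=831/1000=0.831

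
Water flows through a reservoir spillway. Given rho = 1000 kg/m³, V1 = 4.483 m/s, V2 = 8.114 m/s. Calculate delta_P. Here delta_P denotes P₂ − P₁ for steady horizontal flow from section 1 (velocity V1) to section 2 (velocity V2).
Formula: \Delta P = \frac{1}{2} \rho (V_1^2 - V_2^2)
delta_P = 0.5·1000·(4.483² − 8.114²)/1000 = -22.87 kPa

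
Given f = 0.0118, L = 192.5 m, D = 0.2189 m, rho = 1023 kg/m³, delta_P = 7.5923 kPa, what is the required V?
Formula: \Delta P = f \frac{L}{D} \frac{\rho V^2}{2}
Substituting knowns: 7.5923 = 0.0118·(192.5/0.2189)·0.5·1023·V²/1000
Solving for V: V = √((7.5923·1000)/(0.0118·(192.5/0.2189)·0.5·1023)) = 1.196 m/s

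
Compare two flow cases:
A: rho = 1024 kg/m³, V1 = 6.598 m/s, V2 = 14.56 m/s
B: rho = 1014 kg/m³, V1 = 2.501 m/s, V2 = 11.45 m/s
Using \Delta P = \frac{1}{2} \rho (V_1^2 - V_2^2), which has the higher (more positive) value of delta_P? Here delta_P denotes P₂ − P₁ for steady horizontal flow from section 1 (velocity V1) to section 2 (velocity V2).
delta_P(A) = -86.25 kPa, delta_P(B) = -63.3 kPa. Answer: B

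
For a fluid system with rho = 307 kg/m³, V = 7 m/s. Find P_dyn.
Formula: P_{dyn} = \frac{1}{2} \rho V^2
P_dyn = 0.5·307·7²/1000 = 7.521 kPa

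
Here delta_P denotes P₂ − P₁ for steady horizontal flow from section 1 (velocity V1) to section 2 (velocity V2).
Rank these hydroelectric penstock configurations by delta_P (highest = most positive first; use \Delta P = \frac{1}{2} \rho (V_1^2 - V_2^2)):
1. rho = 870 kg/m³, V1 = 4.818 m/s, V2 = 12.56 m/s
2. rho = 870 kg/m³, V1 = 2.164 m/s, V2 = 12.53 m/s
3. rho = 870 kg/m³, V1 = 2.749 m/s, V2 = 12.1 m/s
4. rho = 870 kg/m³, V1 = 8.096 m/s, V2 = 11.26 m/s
Case 1: delta_P = -58.53 kPa
Case 2: delta_P = -66.26 kPa
Case 3: delta_P = -60.4 kPa
Case 4: delta_P = -26.64 kPa
Ranking (highest first): 4, 1, 3, 2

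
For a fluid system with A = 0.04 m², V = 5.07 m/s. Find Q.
Formula: Q = A V
Q = 0.04·5.07·1000 = 202.8 L/s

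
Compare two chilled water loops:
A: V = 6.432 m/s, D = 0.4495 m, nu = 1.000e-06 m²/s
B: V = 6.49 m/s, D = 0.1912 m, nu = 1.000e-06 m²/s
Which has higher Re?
Re(A) = 2.891e+06, Re(B) = 1.241e+06. Answer: A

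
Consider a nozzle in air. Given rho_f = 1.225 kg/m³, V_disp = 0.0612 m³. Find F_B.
Formula: F_B = \rho_f g V_{disp}
F_B = 1.225·9.81·0.0612 = 0.7355 N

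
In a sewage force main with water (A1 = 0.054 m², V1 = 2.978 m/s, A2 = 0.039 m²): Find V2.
Formula: V_2 = \frac{A_1 V_1}{A_2}
V2 = 0.054·2.978/0.039 = 4.123 m/s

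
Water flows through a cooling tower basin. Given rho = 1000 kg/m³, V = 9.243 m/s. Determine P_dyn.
Formula: P_{dyn} = \frac{1}{2} \rho V^2
P_dyn = 0.5·1000·9.243²/1000 = 42.72 kPa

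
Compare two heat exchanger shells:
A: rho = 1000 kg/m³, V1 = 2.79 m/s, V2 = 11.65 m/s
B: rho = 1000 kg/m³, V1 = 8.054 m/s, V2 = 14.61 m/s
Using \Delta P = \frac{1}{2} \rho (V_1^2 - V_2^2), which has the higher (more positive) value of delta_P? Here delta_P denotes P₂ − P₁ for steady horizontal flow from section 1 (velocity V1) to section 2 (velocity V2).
delta_P(A) = -63.97 kPa, delta_P(B) = -74.29 kPa. Answer: A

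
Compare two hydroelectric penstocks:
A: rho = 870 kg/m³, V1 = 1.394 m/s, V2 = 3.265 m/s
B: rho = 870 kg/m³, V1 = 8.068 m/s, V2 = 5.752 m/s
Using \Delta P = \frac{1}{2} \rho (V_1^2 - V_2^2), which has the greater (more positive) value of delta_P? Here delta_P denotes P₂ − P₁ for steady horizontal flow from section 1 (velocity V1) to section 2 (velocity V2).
delta_P(A) = -3.792 kPa, delta_P(B) = 13.92 kPa. Answer: B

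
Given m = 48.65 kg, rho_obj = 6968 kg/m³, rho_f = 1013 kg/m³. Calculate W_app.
Formula: W_{app} = mg\left(1 - \frac{\rho_f}{\rho_{obj}}\right)
W_app = 48.65·9.81·(1 − 1013/6968) = 407.9 N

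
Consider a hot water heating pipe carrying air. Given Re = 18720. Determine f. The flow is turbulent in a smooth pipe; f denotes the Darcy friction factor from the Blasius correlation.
Formula: f = \frac{0.316}{Re^{0.25}}
f = 0.316/18720^0.25 = 0.02702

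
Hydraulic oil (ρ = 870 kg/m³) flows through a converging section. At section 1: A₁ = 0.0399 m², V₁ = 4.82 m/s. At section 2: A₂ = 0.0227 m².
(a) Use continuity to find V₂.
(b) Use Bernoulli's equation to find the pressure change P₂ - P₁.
(a) Continuity: A₁V₁=A₂V₂ -> V₂=A₁V₁/A₂=0.0399*4.82/0.0227=8.47 m/s
(b) Bernoulli: P₂-P₁=0.5*rho*(V₁^2-V₂^2)/1000=0.5*870*(4.82^2-8.47^2)/1000=-21.1 kPa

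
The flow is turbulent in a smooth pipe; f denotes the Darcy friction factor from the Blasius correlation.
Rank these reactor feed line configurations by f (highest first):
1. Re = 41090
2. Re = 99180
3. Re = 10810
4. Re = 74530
Case 1: f = 0.02219
Case 2: f = 0.01781
Case 3: f = 0.03099
Case 4: f = 0.01913
Ranking (highest first): 3, 1, 4, 2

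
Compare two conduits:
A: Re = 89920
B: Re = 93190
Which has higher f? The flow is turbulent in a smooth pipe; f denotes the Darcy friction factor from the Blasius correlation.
f(A) = 0.01825, f(B) = 0.01809. Answer: A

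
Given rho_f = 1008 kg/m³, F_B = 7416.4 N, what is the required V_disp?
Formula: F_B = \rho_f g V_{disp}
Substituting knowns: 7416.4 = 1008·9.81·V_disp
Solving for V_disp: V_disp = 7416.4/(1008·9.81) = 0.75 m³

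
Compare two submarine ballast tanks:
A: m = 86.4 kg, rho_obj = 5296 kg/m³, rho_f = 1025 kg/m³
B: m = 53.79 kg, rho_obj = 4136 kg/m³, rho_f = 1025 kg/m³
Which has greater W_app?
W_app(A) = 683.5 N, W_app(B) = 396.9 N. Answer: A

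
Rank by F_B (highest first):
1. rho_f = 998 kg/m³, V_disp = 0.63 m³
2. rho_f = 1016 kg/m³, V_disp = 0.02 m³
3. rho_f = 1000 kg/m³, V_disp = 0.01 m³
Case 1: F_B = 6168 N
Case 2: F_B = 199.3 N
Case 3: F_B = 98.1 N
Ranking (highest first): 1, 2, 3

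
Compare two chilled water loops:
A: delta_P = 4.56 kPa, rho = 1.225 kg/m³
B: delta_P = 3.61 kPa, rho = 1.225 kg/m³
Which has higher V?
V(A) = 86.28 m/s, V(B) = 76.77 m/s. Answer: A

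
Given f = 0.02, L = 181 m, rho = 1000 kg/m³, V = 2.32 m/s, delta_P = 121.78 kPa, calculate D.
Formula: \Delta P = f \frac{L}{D} \frac{\rho V^2}{2}
Substituting knowns: 121.78 = 0.02·(181/D)·0.5·1000·2.32²/1000
Solving for D: D = 0.02·181·0.5·1000·2.32²/(121.78·1000) = 0.08 m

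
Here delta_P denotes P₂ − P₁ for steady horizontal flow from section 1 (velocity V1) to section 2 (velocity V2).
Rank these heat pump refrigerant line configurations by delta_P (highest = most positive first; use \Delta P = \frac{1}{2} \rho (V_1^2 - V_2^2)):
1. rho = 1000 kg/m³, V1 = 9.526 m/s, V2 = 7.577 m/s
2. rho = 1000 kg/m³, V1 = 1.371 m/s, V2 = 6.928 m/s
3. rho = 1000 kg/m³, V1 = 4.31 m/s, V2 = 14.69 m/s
Case 1: delta_P = 16.67 kPa
Case 2: delta_P = -23.06 kPa
Case 3: delta_P = -98.61 kPa
Ranking (highest first): 1, 2, 3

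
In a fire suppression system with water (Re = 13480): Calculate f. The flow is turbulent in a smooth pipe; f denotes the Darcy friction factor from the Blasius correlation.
Formula: f = \frac{0.316}{Re^{0.25}}
f = 0.316/13480^0.25 = 0.02933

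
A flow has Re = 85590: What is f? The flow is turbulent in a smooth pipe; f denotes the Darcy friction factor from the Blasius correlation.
Formula: f = \frac{0.316}{Re^{0.25}}
f = 0.316/85590^0.25 = 0.01847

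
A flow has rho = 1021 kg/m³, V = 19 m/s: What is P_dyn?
Formula: P_{dyn} = \frac{1}{2} \rho V^2
P_dyn = 0.5·1021·19²/1000 = 184.3 kPa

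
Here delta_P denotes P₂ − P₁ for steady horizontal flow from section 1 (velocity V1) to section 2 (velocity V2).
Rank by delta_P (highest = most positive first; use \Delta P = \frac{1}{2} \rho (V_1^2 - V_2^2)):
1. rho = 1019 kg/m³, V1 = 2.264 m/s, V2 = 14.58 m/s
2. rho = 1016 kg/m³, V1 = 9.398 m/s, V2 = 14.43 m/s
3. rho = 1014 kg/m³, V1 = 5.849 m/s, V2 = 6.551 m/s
Case 1: delta_P = -105.7 kPa
Case 2: delta_P = -60.91 kPa
Case 3: delta_P = -4.413 kPa
Ranking (highest first): 3, 2, 1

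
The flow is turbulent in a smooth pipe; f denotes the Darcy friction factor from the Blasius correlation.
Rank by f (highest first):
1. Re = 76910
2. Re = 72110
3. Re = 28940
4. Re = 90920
Case 1: f = 0.01898
Case 2: f = 0.01928
Case 3: f = 0.02423
Case 4: f = 0.0182
Ranking (highest first): 3, 2, 1, 4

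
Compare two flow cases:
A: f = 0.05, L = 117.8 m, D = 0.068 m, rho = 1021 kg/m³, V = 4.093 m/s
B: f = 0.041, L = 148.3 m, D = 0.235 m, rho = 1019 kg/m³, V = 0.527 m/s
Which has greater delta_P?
delta_P(A) = 740.8 kPa, delta_P(B) = 3.661 kPa. Answer: A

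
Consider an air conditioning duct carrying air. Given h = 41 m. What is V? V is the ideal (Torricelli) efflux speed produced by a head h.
Formula: V = \sqrt{2 g h}
V = √(2·9.81·41) = 28.36 m/s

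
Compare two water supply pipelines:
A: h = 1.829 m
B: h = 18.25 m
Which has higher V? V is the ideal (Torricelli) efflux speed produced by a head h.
V(A) = 5.99 m/s, V(B) = 18.92 m/s. Answer: B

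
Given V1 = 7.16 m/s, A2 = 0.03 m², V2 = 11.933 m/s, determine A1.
Formula: V_2 = \frac{A_1 V_1}{A_2}
Substituting knowns: 11.933 = A1·7.16/0.03
Solving for A1: A1 = 11.933·0.03/7.16 = 0.05 m²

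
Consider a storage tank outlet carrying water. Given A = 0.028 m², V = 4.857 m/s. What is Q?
Formula: Q = A V
Q = 0.028·4.857·1000 = 136 L/s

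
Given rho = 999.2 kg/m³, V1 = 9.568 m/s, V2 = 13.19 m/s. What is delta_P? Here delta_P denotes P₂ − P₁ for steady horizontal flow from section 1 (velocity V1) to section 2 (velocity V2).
Formula: \Delta P = \frac{1}{2} \rho (V_1^2 - V_2^2)
delta_P = 0.5·999.2·(9.568² − 13.19²)/1000 = -41.18 kPa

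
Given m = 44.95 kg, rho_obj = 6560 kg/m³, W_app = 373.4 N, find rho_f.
Formula: W_{app} = mg\left(1 - \frac{\rho_f}{\rho_{obj}}\right)
Substituting knowns: 373.4 = 44.95·9.81·(1 − rho_f/6560)
Solving for rho_f: rho_f = 6560·(1 − 373.4/(44.95·9.81)) = 1005 kg/m³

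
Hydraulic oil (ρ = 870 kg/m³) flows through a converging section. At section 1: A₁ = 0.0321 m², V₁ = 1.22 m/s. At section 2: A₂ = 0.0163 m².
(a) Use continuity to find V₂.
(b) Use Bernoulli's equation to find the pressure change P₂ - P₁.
(a) Continuity: A₁V₁=A₂V₂ -> V₂=A₁V₁/A₂=0.0321*1.22/0.0163=2.40 m/s
(b) Bernoulli: P₂-P₁=0.5*rho*(V₁^2-V₂^2)/1000=0.5*870*(1.22^2-2.40^2)/1000=-1.858 kPa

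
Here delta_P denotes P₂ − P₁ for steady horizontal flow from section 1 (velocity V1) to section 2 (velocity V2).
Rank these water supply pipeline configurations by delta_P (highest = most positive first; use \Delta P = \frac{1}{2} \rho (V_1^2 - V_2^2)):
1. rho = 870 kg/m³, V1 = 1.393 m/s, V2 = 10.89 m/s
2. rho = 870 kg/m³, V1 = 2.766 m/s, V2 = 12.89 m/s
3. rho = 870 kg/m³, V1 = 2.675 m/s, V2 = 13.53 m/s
Case 1: delta_P = -50.74 kPa
Case 2: delta_P = -68.95 kPa
Case 3: delta_P = -76.52 kPa
Ranking (highest first): 1, 2, 3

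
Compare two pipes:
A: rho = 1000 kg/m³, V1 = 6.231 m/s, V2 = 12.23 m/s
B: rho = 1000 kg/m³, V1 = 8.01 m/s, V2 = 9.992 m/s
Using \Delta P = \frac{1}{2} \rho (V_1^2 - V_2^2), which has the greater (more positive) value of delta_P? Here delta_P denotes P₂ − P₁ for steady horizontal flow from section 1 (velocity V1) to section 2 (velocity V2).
delta_P(A) = -55.37 kPa, delta_P(B) = -17.84 kPa. Answer: B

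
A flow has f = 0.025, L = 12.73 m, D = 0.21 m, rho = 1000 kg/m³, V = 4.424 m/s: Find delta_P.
Formula: \Delta P = f \frac{L}{D} \frac{\rho V^2}{2}
delta_P = 0.025·(12.73/0.21)·0.5·1000·4.424²/1000 = 14.83 kPa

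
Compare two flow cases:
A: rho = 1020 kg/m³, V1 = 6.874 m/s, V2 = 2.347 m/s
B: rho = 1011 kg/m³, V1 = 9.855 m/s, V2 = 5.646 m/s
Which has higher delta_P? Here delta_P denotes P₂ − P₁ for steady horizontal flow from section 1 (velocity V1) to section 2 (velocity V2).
delta_P(A) = 21.29 kPa, delta_P(B) = 32.98 kPa. Answer: B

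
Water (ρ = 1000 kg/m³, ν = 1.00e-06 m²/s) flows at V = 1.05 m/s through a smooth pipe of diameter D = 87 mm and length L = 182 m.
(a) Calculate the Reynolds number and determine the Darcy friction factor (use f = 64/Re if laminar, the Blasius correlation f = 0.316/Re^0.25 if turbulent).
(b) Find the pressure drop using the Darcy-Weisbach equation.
(a) Re = V·D/ν = 1.05·0.087/1.00e-06 = 91350 → turbulent (Re > 4000); f = 0.316/Re^0.25 = 0.316/91350^0.25 = 0.018176
(b) Darcy-Weisbach: ΔP = f·(L/D)·½ρV²/1000 = 0.018176·(182/0.087)·½·1000·1.05²/1000 = 20.96 kPa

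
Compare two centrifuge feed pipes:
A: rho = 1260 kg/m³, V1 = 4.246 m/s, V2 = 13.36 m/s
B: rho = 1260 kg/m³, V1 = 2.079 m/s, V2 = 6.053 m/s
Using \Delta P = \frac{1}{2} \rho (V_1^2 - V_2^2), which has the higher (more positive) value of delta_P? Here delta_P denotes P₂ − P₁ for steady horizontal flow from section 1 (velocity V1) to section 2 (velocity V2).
delta_P(A) = -101.1 kPa, delta_P(B) = -20.36 kPa. Answer: B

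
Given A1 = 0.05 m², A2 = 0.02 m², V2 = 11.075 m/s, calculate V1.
Formula: V_2 = \frac{A_1 V_1}{A_2}
Substituting knowns: 11.075 = 0.05·V1/0.02
Solving for V1: V1 = 11.075·0.02/0.05 = 4.43 m/s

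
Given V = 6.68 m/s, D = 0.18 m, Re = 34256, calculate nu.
Formula: Re = \frac{V D}{\nu}
Substituting knowns: 34256 = 6.68·0.18/nu
Solving for nu: nu = 6.68·0.18/34256 = 3.510e-05 m²/s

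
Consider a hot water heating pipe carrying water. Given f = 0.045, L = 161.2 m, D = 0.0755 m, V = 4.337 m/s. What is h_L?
Formula: h_L = f \frac{L}{D} \frac{V^2}{2g}
h_L = 0.045·(161.2/0.0755)·4.337²/(2·9.81) = 92.11 m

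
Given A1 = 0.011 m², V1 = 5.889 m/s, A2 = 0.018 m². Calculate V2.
Formula: V_2 = \frac{A_1 V_1}{A_2}
V2 = 0.011·5.889/0.018 = 3.599 m/s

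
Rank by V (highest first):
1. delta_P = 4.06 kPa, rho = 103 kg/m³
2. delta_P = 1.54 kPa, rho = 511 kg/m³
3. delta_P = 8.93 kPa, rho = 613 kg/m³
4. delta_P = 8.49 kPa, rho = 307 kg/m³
Case 1: V = 8.879 m/s
Case 2: V = 2.455 m/s
Case 3: V = 5.398 m/s
Case 4: V = 7.437 m/s
Ranking (highest first): 1, 4, 3, 2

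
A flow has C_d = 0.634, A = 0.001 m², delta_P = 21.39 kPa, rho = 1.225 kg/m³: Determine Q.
Formula: Q = C_d A \sqrt{\frac{2 \Delta P}{\rho}}
Q = 0.634·0.001·√(2·(21.39·1000)/1.225)·1000 = 118.5 L/s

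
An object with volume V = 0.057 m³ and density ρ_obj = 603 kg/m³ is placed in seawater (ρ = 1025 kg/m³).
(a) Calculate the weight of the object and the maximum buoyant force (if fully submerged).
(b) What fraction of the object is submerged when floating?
(a) W=rho_obj*g*V=603*9.81*0.057=337.2 N; F_B(max)=rho*g*V=1025*9.81*0.057=573.1 N
(b) Floating fraction=rho_obj/rho=603/1025=0.588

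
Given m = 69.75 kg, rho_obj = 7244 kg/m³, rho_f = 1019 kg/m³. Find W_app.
Formula: W_{app} = mg\left(1 - \frac{\rho_f}{\rho_{obj}}\right)
W_app = 69.75·9.81·(1 − 1019/7244) = 588 N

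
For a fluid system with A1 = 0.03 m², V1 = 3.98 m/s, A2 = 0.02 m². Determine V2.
Formula: V_2 = \frac{A_1 V_1}{A_2}
V2 = 0.03·3.98/0.02 = 5.97 m/s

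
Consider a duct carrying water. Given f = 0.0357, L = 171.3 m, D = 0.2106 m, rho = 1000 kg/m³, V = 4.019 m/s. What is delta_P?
Formula: \Delta P = f \frac{L}{D} \frac{\rho V^2}{2}
delta_P = 0.0357·(171.3/0.2106)·0.5·1000·4.019²/1000 = 234.5 kPa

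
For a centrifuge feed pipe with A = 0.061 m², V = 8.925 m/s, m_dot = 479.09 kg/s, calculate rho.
Formula: \dot{m} = \rho A V
Substituting knowns: 479.09 = rho·0.061·8.925
Solving for rho: rho = 479.09/(0.061·8.925) = 880 kg/m³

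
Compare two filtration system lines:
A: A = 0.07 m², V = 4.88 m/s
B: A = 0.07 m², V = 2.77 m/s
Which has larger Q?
Q(A) = 341.6 L/s, Q(B) = 193.9 L/s. Answer: A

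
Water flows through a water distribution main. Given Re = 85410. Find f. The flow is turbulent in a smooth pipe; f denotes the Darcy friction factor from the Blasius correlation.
Formula: f = \frac{0.316}{Re^{0.25}}
f = 0.316/85410^0.25 = 0.01848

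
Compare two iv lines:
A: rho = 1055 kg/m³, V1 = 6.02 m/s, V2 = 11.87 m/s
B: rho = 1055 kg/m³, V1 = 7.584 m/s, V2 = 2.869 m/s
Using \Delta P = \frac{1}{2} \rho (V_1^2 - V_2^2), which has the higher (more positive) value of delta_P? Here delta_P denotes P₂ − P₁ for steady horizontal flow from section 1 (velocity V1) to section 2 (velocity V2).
delta_P(A) = -55.21 kPa, delta_P(B) = 26 kPa. Answer: B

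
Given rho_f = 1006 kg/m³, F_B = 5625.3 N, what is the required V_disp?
Formula: F_B = \rho_f g V_{disp}
Substituting knowns: 5625.3 = 1006·9.81·V_disp
Solving for V_disp: V_disp = 5625.3/(1006·9.81) = 0.57 m³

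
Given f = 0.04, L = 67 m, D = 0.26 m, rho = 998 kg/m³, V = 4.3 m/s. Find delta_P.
Formula: \Delta P = f \frac{L}{D} \frac{\rho V^2}{2}
delta_P = 0.04·(67/0.26)·0.5·998·4.3²/1000 = 95.1 kPa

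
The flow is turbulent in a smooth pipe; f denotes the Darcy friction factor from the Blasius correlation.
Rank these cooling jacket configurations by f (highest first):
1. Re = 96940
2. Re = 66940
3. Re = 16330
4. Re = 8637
Case 1: f = 0.01791
Case 2: f = 0.01965
Case 3: f = 0.02795
Case 4: f = 0.03278
Ranking (highest first): 4, 3, 2, 1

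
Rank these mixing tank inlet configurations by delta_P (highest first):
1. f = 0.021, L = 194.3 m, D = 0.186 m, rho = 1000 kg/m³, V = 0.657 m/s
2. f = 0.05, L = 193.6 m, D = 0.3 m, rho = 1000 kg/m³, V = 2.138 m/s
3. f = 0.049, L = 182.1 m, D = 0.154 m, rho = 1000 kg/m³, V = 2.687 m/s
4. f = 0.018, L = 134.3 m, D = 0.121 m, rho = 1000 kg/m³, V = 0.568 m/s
Case 1: delta_P = 4.735 kPa
Case 2: delta_P = 73.75 kPa
Case 3: delta_P = 209.2 kPa
Case 4: delta_P = 3.223 kPa
Ranking (highest first): 3, 2, 1, 4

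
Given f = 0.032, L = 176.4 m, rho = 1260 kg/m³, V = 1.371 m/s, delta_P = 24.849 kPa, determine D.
Formula: \Delta P = f \frac{L}{D} \frac{\rho V^2}{2}
Substituting knowns: 24.849 = 0.032·(176.4/D)·0.5·1260·1.371²/1000
Solving for D: D = 0.032·176.4·0.5·1260·1.371²/(24.849·1000) = 0.269 m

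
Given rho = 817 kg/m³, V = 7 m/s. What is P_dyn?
Formula: P_{dyn} = \frac{1}{2} \rho V^2
P_dyn = 0.5·817·7²/1000 = 20.02 kPa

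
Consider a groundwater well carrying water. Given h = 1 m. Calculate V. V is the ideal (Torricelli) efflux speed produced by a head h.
Formula: V = \sqrt{2 g h}
V = √(2·9.81·1) = 4.429 m/s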